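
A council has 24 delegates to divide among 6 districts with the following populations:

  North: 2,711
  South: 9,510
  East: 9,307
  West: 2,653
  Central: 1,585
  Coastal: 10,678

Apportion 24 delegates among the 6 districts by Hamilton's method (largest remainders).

North 2, South 6, East 6, West 2, Central 1, Coastal 7

Standard divisor: 36444 ÷ 24 ≈ 1518.5.
Standard quotas: North 1.7853, South 6.2628, East 6.1291, West 1.7471, Central 1.0438, Coastal 7.0319.
Lower quotas: North 1, South 6, East 6, West 1, Central 1, Coastal 7 (sum 22, leaving 2 seats).
Remainders in descending order: North 0.7853, West 0.7471, South 0.2628, East 0.1291, Central 0.0438, Coastal 0.0319.
The surplus seats go to North, West.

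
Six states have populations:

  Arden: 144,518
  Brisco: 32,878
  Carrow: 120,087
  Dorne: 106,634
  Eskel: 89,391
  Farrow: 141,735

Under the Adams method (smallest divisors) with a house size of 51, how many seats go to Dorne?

Standard divisor 635243/51 ≈ 12455.745; standard quotas: Arden 11.603, Brisco 2.640, Carrow 9.641, Dorne 8.561, Eskel 7.177, Farrow 11.379.
Rounding up gives 12, 3, 10, 9, 8, 12 = 54 seats, so the divisor must be adjusted.
With modified divisor 13200: modified quotas Arden 10.948, Brisco 2.491, Carrow 9.098, Dorne 8.078, Eskel 6.772, Farrow 10.738.
Rounding up: Arden 11, Brisco 3, Carrow 10, Dorne 9, Eskel 7, Farrow 11 (total 51).
Dorne receives 9.

9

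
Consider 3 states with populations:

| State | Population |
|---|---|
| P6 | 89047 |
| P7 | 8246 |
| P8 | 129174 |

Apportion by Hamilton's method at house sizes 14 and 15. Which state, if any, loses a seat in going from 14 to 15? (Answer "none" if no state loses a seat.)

At 14 seats: P6 5, P7 1, P8 8.
At 15 seats: P6 6, P7 0, P8 9.
P7 drops from 1 to 0.

P7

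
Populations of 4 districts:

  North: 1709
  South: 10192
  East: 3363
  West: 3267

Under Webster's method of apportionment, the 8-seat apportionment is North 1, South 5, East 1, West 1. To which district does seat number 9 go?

Priority for the next seat is population ÷ (current seats + 0.5).
Priorities: North 1139.333, South 1853.091, East 2242.000, West 2178.000.
Highest priority: East.

East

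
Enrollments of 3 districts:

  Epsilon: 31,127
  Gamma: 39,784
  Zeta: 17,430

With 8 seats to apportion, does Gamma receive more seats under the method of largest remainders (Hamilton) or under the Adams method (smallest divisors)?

Hamilton: Epsilon 3, Gamma 4, Zeta 1.
Adams: Epsilon 3, Gamma 3, Zeta 2.
Gamma gets 4 under Hamilton and 3 under Adams.

Hamilton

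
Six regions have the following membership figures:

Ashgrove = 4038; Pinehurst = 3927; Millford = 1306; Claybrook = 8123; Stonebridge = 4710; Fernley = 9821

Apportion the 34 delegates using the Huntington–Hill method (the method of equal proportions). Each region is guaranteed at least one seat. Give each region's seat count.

With divisor 930: modified quotas Ashgrove 4.342, Pinehurst 4.223, Millford 1.404, Claybrook 8.734, Stonebridge 5.065, Fernley 10.560.
Geometric-mean thresholds: Ashgrove √(4·5)=4.472, Pinehurst √(4·5)=4.472, Millford √(1·2)=1.414, Claybrook √(8·9)=8.485, Stonebridge √(5·6)=5.477, Fernley √(10·11)=10.488.
Each quota rounded against its threshold gives Ashgrove 4, Pinehurst 4, Millford 1, Claybrook 9, Stonebridge 5, Fernley 11 (total 34).

Ashgrove 4, Pinehurst 4, Millford 1, Claybrook 9, Stonebridge 5, Fernley 11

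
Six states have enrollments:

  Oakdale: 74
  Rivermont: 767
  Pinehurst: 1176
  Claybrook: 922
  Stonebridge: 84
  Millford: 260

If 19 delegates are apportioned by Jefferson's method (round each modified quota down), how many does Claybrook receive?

Standard divisor 3283/19 ≈ 172.789; standard quotas: Oakdale 0.428, Rivermont 4.439, Pinehurst 6.806, Claybrook 5.336, Stonebridge 0.486, Millford 1.505.
Rounding down gives 0, 4, 6, 5, 0, 1 = 16 seats, so the divisor must be adjusted.
With modified divisor 150: modified quotas Oakdale 0.493, Rivermont 5.113, Pinehurst 7.840, Claybrook 6.147, Stonebridge 0.560, Millford 1.733.
Rounding down: Oakdale 0, Rivermont 5, Pinehurst 7, Claybrook 6, Stonebridge 0, Millford 1 (total 19).
Claybrook receives 6.

6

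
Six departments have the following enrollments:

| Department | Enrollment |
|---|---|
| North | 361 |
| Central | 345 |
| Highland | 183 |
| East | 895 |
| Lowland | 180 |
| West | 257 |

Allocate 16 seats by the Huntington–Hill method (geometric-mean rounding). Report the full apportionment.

North 3; Central 3; Highland 1; East 6; Lowland 1; West 2

With divisor 139: modified quotas North 2.597, Central 2.482, Highland 1.317, East 6.439, Lowland 1.295, West 1.849.
Geometric-mean thresholds: North √(2·3)=2.449, Central √(2·3)=2.449, Highland √(1·2)=1.414, East √(6·7)=6.481, Lowland √(1·2)=1.414, West √(1·2)=1.414.
Each quota rounded against its threshold gives North 3, Central 3, Highland 1, East 6, Lowland 1, West 2 (total 16).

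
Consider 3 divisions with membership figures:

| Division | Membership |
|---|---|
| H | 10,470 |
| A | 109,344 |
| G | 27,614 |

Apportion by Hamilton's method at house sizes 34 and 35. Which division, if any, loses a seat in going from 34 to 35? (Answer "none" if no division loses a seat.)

At 34 seats: H 3, A 25, G 6.
At 35 seats: H 2, A 26, G 7.
H drops from 3 to 2.

H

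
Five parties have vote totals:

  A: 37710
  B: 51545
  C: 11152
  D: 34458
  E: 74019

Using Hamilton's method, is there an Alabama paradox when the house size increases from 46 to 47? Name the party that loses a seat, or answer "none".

C

At 46 seats: A 8, B 11, C 3, D 8, E 16.
At 47 seats: A 8, B 12, C 2, D 8, E 17.
C drops from 3 to 2.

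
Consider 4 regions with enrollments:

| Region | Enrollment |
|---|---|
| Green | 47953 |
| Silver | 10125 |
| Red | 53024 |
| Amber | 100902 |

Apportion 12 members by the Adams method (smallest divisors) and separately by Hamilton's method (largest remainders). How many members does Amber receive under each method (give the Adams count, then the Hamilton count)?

Adams: Green 3, Silver 1, Red 3, Amber 5.
Hamilton: Green 3, Silver 0, Red 3, Amber 6.
Amber gets 5 under Adams and 6 under Hamilton.

5 and 6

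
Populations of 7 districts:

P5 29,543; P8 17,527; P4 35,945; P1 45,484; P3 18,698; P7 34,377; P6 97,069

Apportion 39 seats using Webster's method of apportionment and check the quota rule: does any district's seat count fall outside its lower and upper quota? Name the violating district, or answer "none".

Standard quotas: P5 4.135, P8 2.453, P4 5.031, P1 6.366, P3 2.617, P7 4.812, P6 13.586.
Webster allocation: P5 4, P8 2, P4 5, P1 6, P3 3, P7 5, P6 14.
Every allocation lies between the lower and upper quota.

none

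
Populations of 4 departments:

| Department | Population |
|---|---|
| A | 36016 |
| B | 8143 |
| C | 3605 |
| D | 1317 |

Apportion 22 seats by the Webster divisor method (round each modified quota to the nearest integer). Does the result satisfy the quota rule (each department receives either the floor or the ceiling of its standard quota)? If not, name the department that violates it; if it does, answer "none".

A

Standard quotas: A 16.144, B 3.650, C 1.616, D 0.590.
Webster allocation: A 15, B 4, C 2, D 1.
A has quota 16.144 (lower 16, upper 17) but receives 15 — outside the quota interval.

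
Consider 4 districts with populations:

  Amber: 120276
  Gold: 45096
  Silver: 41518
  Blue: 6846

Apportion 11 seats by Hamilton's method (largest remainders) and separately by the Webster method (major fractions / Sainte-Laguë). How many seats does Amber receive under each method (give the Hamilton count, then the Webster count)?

6 and 7

Hamilton: Amber 6, Gold 2, Silver 2, Blue 1.
Webster: Amber 7, Gold 2, Silver 2, Blue 0.
Amber gets 6 under Hamilton and 7 under Webster.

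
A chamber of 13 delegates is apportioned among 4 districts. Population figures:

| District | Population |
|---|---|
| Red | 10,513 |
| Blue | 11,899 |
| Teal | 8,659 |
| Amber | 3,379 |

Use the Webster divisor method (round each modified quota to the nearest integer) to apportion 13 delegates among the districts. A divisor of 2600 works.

With modified divisor 2600: modified quotas Red 4.043, Blue 4.577, Teal 3.330, Amber 1.300.
Rounding to the nearest integer: Red 4, Blue 5, Teal 3, Amber 1 (total 13).

Red: 4, Blue: 5, Teal: 3, Amber: 1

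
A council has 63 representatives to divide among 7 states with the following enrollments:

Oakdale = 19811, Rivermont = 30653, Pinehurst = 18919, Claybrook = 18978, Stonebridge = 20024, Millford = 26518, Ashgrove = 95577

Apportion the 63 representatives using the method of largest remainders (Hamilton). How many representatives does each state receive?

Total 230480; standard divisor 230480/63 ≈ 3658.413.
Standard quotas: Oakdale 5.4152, Rivermont 8.3788, Pinehurst 5.1714, Claybrook 5.1875, Stonebridge 5.4734, Millford 7.2485, Ashgrove 26.1253.
Lower quotas: Oakdale 5, Rivermont 8, Pinehurst 5, Claybrook 5, Stonebridge 5, Millford 7, Ashgrove 26 (sum 61, leaving 2 seats).
Remainders in descending order: Stonebridge 0.4734, Oakdale 0.4152, Rivermont 0.3788, Millford 0.2485, Claybrook 0.1875, Pinehurst 0.1714, Ashgrove 0.1253.
The surplus seats go to Stonebridge, Oakdale.

Oakdale 6; Rivermont 8; Pinehurst 5; Claybrook 5; Stonebridge 6; Millford 7; Ashgrove 26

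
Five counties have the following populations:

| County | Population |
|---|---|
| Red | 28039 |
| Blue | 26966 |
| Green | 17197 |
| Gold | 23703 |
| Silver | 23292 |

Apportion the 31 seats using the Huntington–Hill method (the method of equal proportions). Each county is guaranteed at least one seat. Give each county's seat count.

With divisor 3796: modified quotas Red 7.386, Blue 7.104, Green 4.530, Gold 6.244, Silver 6.136.
Geometric-mean thresholds: Red √(7·8)=7.483, Blue √(7·8)=7.483, Green √(4·5)=4.472, Gold √(6·7)=6.481, Silver √(6·7)=6.481.
Each quota rounded against its threshold gives Red 7, Blue 7, Green 5, Gold 6, Silver 6 (total 31).

Red=7; Blue=7; Green=5; Gold=6; Silver=6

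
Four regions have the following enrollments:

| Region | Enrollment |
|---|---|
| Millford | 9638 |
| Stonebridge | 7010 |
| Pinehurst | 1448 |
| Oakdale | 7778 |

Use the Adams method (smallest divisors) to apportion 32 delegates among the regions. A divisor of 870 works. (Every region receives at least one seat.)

Millford 12, Stonebridge 9, Pinehurst 2, Oakdale 9

With modified divisor 870: modified quotas Millford 11.078, Stonebridge 8.057, Pinehurst 1.664, Oakdale 8.940.
Rounding up: Millford 12, Stonebridge 9, Pinehurst 2, Oakdale 9 (total 32).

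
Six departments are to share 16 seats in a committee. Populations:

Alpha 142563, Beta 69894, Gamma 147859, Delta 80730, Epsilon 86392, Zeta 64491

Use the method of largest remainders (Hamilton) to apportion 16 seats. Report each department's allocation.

The standard divisor is 591929/16 ≈ 36995.562.
Standard quotas: Alpha 3.8535, Beta 1.8893, Gamma 3.9967, Delta 2.1822, Epsilon 2.3352, Zeta 1.7432.
Lower quotas: Alpha 3, Beta 1, Gamma 3, Delta 2, Epsilon 2, Zeta 1 (sum 12, leaving 4 seats).
Remainders in descending order: Gamma 0.9967, Beta 0.8893, Alpha 0.8535, Zeta 0.7432, Epsilon 0.3352, Delta 0.1822.
The surplus seats go to Gamma, Beta, Alpha, Zeta.

Alpha=4; Beta=2; Gamma=4; Delta=2; Epsilon=2; Zeta=2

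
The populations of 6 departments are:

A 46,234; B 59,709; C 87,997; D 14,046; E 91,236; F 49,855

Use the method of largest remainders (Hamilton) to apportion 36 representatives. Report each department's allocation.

A 5, B 6, C 9, D 2, E 9, F 5

The standard divisor is 349077/36 ≈ 9696.583.
Standard quotas: A 4.7681, B 6.1577, C 9.0751, D 1.4486, E 9.4091, F 5.1415.
Lower quotas: A 4, B 6, C 9, D 1, E 9, F 5 (sum 34, leaving 2 seats).
Remainders in descending order: A 0.7681, D 0.4486, E 0.4091, B 0.1577, F 0.1415, C 0.0751.
Largest remainders: A, D receive the extra seats.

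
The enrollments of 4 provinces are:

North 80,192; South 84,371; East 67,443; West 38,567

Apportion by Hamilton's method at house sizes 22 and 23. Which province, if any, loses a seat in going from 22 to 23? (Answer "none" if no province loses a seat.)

At 22 seats: North 7, South 7, East 5, West 3.
At 23 seats: North 7, South 7, East 6, West 3.
No province's allocation decreased.

none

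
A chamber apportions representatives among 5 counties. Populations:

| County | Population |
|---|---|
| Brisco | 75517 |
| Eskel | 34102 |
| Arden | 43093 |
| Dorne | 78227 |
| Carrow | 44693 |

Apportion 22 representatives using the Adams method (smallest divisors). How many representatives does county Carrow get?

Standard divisor 275632/22 ≈ 12528.727; standard quotas: Brisco 6.028, Eskel 2.722, Arden 3.440, Dorne 6.244, Carrow 3.567.
Rounding up gives 7, 3, 4, 7, 4 = 25 seats, so the divisor must be adjusted.
With modified divisor 14600: modified quotas Brisco 5.172, Eskel 2.336, Arden 2.952, Dorne 5.358, Carrow 3.061.
Rounding up: Brisco 6, Eskel 3, Arden 3, Dorne 6, Carrow 4 (total 22).
Carrow receives 4.

4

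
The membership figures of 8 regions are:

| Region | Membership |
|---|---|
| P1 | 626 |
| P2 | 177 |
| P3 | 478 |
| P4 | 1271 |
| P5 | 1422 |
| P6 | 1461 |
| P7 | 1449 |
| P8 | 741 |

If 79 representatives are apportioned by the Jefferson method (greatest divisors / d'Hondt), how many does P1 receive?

Standard divisor 7625/79 ≈ 96.519; standard quotas: P1 6.486, P2 1.834, P3 4.952, P4 13.168, P5 14.733, P6 15.137, P7 15.013, P8 7.677.
Rounding down gives 6, 1, 4, 13, 14, 15, 15, 7 = 75 seats, so the divisor must be adjusted.
With modified divisor 91: modified quotas P1 6.879, P2 1.945, P3 5.253, P4 13.967, P5 15.626, P6 16.055, P7 15.923, P8 8.143.
Rounding down: P1 6, P2 1, P3 5, P4 13, P5 15, P6 16, P7 15, P8 8 (total 79).
P1 receives 6.

6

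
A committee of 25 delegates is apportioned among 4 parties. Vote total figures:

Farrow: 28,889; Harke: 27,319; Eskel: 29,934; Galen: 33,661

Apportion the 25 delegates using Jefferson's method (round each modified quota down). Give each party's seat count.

Standard divisor 119803/25 ≈ 4792.12; standard quotas: Farrow 6.028, Harke 5.701, Eskel 6.247, Galen 7.024.
Rounding down gives 6, 5, 6, 7 = 24 seats, so the divisor must be adjusted.
With modified divisor 4400: modified quotas Farrow 6.566, Harke 6.209, Eskel 6.803, Galen 7.650.
Rounding down: Farrow 6, Harke 6, Eskel 6, Galen 7 (total 25).

Farrow 6, Harke 6, Eskel 6, Galen 7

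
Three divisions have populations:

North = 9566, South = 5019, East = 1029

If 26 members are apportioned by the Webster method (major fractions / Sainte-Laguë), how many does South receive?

8

Standard divisor 15614/26 ≈ 600.538; standard quotas: North 15.929, South 8.357, East 1.713.
Rounding to the nearest integer gives North 16, South 8, East 2 — total 26, matching the house size, so no adjustment is needed.
South receives 8.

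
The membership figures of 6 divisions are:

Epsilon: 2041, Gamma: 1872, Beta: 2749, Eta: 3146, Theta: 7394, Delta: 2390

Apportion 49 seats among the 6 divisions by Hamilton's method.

Standard divisor: 19592 ÷ 49 ≈ 399.837.
Standard quotas: Epsilon 5.1046, Gamma 4.6819, Beta 6.8753, Eta 7.8682, Theta 18.4925, Delta 5.9774.
Lower quotas: Epsilon 5, Gamma 4, Beta 6, Eta 7, Theta 18, Delta 5 (sum 45, leaving 4 seats).
Remainders in descending order: Delta 0.9774, Beta 0.8753, Eta 0.8682, Gamma 0.6819, Theta 0.4925, Epsilon 0.1046.
The surplus seats go to Delta, Beta, Eta, Gamma.

Epsilon 5; Gamma 5; Beta 7; Eta 8; Theta 18; Delta 6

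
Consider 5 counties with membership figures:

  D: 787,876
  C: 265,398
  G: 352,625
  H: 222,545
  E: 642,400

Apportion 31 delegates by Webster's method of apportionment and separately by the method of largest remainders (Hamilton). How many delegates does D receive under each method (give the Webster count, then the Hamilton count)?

10 and 11

Webster: D 10, C 4, G 5, H 3, E 9.
Hamilton: D 11, C 3, G 5, H 3, E 9.
D gets 10 under Webster and 11 under Hamilton.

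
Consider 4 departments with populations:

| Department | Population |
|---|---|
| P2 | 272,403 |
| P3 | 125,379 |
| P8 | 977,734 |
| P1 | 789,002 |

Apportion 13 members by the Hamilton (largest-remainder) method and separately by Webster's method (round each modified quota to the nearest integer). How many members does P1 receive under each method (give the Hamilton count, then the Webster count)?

5 and 4

Hamilton: P2 1, P3 1, P8 6, P1 5.
Webster: P2 2, P3 1, P8 6, P1 4.
P1 gets 5 under Hamilton and 4 under Webster.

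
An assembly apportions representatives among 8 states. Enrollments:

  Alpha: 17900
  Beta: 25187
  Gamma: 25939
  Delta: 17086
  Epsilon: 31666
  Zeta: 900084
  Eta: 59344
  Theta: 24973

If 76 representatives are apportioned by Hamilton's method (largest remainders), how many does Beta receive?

2

The standard divisor is 1102179/76 ≈ 14502.355.
Standard quotas: Alpha 1.2343, Beta 1.7368, Gamma 1.7886, Delta 1.1782, Epsilon 2.1835, Zeta 62.0647, Eta 4.0920, Theta 1.7220.
Lower quotas: Alpha 1, Beta 1, Gamma 1, Delta 1, Epsilon 2, Zeta 62, Eta 4, Theta 1 (sum 73, leaving 3 seats).
Remainders in descending order: Gamma 0.7886, Beta 0.7368, Theta 0.7220, Alpha 0.2343, Epsilon 0.1835, Delta 0.1782, Eta 0.0920, Zeta 0.0647.
The surplus seats go to Gamma, Beta, Theta.
Beta receives 2.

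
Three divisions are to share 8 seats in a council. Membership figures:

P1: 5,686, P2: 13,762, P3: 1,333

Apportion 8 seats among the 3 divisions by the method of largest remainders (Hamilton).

Standard divisor: 20781 ÷ 8 ≈ 2597.625.
Standard quotas: P1 2.1889, P2 5.2979, P3 0.5132.
Lower quotas: P1 2, P2 5, P3 0 (sum 7, leaving 1 seat).
Remainders in descending order: P3 0.5132, P2 0.2979, P1 0.1889.
The surplus seat goes to P3.

P1 2, P2 5, P3 1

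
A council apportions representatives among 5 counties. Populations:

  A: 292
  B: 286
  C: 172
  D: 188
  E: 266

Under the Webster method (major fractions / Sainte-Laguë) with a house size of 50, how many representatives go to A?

12

Standard divisor 1204/50 ≈ 24.08; standard quotas: A 12.126, B 11.877, C 7.143, D 7.807, E 11.047.
Rounding to the nearest integer gives A 12, B 12, C 7, D 8, E 11 — total 50, matching the house size, so no adjustment is needed.
A receives 12.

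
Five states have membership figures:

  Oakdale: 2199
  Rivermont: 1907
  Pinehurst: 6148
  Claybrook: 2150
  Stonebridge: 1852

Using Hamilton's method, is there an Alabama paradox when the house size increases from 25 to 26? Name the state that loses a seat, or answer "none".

At 25 seats: Oakdale 4, Rivermont 3, Pinehurst 11, Claybrook 4, Stonebridge 3.
At 26 seats: Oakdale 4, Rivermont 4, Pinehurst 11, Claybrook 4, Stonebridge 3.
No state's allocation decreased.

none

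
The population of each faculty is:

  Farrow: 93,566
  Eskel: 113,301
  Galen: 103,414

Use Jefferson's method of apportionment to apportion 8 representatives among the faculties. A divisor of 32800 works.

Farrow=2, Eskel=3, Galen=3

With modified divisor 32800: modified quotas Farrow 2.853, Eskel 3.454, Galen 3.153.
Rounding down: Farrow 2, Eskel 3, Galen 3 (total 8).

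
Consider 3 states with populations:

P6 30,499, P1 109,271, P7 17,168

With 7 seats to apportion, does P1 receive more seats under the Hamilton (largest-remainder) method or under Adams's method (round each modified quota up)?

Hamilton: P6 1, P1 5, P7 1.
Adams: P6 2, P1 4, P7 1.
P1 gets 5 under Hamilton and 4 under Adams.

Hamilton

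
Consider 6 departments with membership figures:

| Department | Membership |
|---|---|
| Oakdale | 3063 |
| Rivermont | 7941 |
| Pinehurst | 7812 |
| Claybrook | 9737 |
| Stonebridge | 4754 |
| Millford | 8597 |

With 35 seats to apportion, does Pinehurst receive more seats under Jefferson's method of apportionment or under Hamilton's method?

Jefferson: Oakdale 2, Rivermont 7, Pinehurst 7, Claybrook 8, Stonebridge 4, Millford 7.
Hamilton: Oakdale 3, Rivermont 7, Pinehurst 6, Claybrook 8, Stonebridge 4, Millford 7.
Pinehurst gets 7 under Jefferson and 6 under Hamilton.

Jefferson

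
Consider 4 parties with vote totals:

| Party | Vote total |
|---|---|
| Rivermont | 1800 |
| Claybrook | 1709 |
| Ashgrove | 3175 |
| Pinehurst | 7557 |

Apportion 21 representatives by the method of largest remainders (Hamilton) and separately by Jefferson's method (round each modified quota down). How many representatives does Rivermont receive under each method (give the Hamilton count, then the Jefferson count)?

Hamilton: Rivermont 3, Claybrook 2, Ashgrove 5, Pinehurst 11.
Jefferson: Rivermont 2, Claybrook 2, Ashgrove 5, Pinehurst 12.
Rivermont gets 3 under Hamilton and 2 under Jefferson.

3 and 2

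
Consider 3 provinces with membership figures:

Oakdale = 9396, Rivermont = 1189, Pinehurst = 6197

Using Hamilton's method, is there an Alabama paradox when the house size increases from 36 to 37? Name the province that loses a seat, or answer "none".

At 36 seats: Oakdale 20, Rivermont 3, Pinehurst 13.
At 37 seats: Oakdale 21, Rivermont 2, Pinehurst 14.
Rivermont drops from 3 to 2.

Rivermont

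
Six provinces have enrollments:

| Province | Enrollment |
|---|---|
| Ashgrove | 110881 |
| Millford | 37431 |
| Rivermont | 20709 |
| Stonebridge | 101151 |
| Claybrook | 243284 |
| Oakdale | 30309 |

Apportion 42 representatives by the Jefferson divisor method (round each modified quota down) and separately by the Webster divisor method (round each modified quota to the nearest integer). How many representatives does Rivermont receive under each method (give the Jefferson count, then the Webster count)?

Jefferson: Ashgrove 9, Millford 3, Rivermont 1, Stonebridge 8, Claybrook 19, Oakdale 2.
Webster: Ashgrove 8, Millford 3, Rivermont 2, Stonebridge 8, Claybrook 19, Oakdale 2.
Rivermont gets 1 under Jefferson and 2 under Webster.

1 and 2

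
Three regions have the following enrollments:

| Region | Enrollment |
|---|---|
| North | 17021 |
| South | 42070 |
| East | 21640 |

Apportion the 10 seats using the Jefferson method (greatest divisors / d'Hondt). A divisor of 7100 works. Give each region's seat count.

With modified divisor 7100: modified quotas North 2.397, South 5.925, East 3.048.
Rounding down: North 2, South 5, East 3 (total 10).

North=2, South=5, East=3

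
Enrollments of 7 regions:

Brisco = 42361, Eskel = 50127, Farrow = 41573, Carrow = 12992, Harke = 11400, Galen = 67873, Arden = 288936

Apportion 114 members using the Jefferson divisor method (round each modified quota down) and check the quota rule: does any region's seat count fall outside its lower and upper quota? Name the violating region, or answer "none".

Standard quotas: Brisco 9.372, Eskel 11.090, Farrow 9.198, Carrow 2.874, Harke 2.522, Galen 15.017, Arden 63.926.
Jefferson allocation: Brisco 9, Eskel 11, Farrow 9, Carrow 2, Harke 2, Galen 15, Arden 66.
Arden has quota 63.926 (lower 63, upper 64) but receives 66 — outside the quota interval.

Arden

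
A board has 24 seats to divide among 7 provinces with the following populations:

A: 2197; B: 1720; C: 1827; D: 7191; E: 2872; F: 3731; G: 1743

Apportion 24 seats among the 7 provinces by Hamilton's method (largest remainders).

Total 21281; standard divisor 21281/24 ≈ 886.708.
Standard quotas: A 2.4777, B 1.9398, C 2.0604, D 8.1098, E 3.2389, F 4.2077, G 1.9657.
Lower quotas: A 2, B 1, C 2, D 8, E 3, F 4, G 1 (sum 21, leaving 3 seats).
Remainders in descending order: G 0.9657, B 0.9398, A 0.4777, E 0.2389, F 0.2077, D 0.1098, C 0.0604.
Largest remainders: G, B, A receive the extra seats.

A=3, B=2, C=2, D=8, E=3, F=4, G=2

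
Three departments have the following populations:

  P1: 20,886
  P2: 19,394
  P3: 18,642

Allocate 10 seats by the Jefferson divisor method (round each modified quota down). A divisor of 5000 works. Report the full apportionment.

P1=4, P2=3, P3=3

With modified divisor 5000: modified quotas P1 4.177, P2 3.879, P3 3.728.
Rounding down: P1 4, P2 3, P3 3 (total 10).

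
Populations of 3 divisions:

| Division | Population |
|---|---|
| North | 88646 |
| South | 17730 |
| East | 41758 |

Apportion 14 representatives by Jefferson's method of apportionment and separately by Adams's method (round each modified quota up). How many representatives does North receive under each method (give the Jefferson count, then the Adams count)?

Jefferson: North 9, South 1, East 4.
Adams: North 8, South 2, East 4.
North gets 9 under Jefferson and 8 under Adams.

9 and 8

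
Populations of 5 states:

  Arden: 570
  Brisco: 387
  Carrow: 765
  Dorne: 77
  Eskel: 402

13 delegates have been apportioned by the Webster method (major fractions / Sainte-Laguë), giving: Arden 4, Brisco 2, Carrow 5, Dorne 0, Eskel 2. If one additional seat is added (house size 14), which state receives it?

Eskel

Priority for the next seat is population ÷ (current seats + 0.5).
Priorities: Arden 126.667, Brisco 154.800, Carrow 139.091, Dorne 154.000, Eskel 160.800.
Highest priority: Eskel.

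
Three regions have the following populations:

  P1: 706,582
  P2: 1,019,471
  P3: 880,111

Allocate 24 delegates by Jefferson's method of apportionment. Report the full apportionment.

Standard divisor 2606164/24 ≈ 108590.167; standard quotas: P1 6.507, P2 9.388, P3 8.105.
Rounding down gives 6, 9, 8 = 23 seats, so the divisor must be adjusted.
With modified divisor 101400: modified quotas P1 6.968, P2 10.054, P3 8.680.
Rounding down: P1 6, P2 10, P3 8 (total 24).

P1 6, P2 10, P3 8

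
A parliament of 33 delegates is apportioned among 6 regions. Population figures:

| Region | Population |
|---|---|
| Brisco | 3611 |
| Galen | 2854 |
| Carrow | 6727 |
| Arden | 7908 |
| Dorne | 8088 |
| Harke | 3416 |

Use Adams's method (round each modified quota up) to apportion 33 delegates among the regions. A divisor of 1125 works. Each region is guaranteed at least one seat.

Brisco 4, Galen 3, Carrow 6, Arden 8, Dorne 8, Harke 4

With modified divisor 1125: modified quotas Brisco 3.210, Galen 2.537, Carrow 5.980, Arden 7.029, Dorne 7.189, Harke 3.036.
Rounding up: Brisco 4, Galen 3, Carrow 6, Arden 8, Dorne 8, Harke 4 (total 33).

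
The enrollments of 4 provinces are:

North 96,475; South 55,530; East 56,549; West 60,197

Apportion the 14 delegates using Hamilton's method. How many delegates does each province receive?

North 5; South 3; East 3; West 3

Total 268751; standard divisor 268751/14 ≈ 19196.5.
Standard quotas: North 5.0257, South 2.8927, East 2.9458, West 3.1358.
Lower quotas: North 5, South 2, East 2, West 3 (sum 12, leaving 2 seats).
Remainders in descending order: East 0.9458, South 0.8927, West 0.1358, North 0.0257.
Largest remainders: East, South receive the extra seats.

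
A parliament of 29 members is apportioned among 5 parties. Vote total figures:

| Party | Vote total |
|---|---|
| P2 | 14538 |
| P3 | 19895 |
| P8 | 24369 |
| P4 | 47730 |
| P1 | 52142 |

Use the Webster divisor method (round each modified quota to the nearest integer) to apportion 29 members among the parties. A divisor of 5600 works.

P2 3; P3 4; P8 4; P4 9; P1 9

With modified divisor 5600: modified quotas P2 2.596, P3 3.553, P8 4.352, P4 8.523, P1 9.311.
Rounding to the nearest integer: P2 3, P3 4, P8 4, P4 9, P1 9 (total 29).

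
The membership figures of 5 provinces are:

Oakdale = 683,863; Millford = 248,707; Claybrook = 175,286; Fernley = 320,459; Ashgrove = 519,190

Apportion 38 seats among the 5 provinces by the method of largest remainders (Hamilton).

Total 1947505; standard divisor 1947505/38 ≈ 51250.132.
Standard quotas: Oakdale 13.3436, Millford 4.8528, Claybrook 3.4202, Fernley 6.2528, Ashgrove 10.1305.
Lower quotas: Oakdale 13, Millford 4, Claybrook 3, Fernley 6, Ashgrove 10 (sum 36, leaving 2 seats).
Remainders in descending order: Millford 0.8528, Claybrook 0.4202, Oakdale 0.3436, Fernley 0.2528, Ashgrove 0.1305.
The surplus seats go to Millford, Claybrook.

Oakdale 13; Millford 5; Claybrook 4; Fernley 6; Ashgrove 10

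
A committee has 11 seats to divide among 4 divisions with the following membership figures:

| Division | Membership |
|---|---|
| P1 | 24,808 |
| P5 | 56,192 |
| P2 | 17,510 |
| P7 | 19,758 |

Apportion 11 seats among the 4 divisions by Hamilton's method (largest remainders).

P1: 2; P5: 5; P2: 2; P7: 2

The standard divisor is 118268/11 ≈ 10751.636.
Standard quotas: P1 2.3074, P5 5.2264, P2 1.6286, P7 1.8377.
Lower quotas: P1 2, P5 5, P2 1, P7 1 (sum 9, leaving 2 seats).
Remainders in descending order: P7 0.8377, P2 0.6286, P1 0.3074, P5 0.2264.
The surplus seats go to P7, P2.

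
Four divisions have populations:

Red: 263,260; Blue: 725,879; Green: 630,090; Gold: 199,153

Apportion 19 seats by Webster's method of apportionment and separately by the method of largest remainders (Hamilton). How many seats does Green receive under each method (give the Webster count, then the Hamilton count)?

Webster: Red 3, Blue 7, Green 7, Gold 2.
Hamilton: Red 3, Blue 8, Green 6, Gold 2.
Green gets 7 under Webster and 6 under Hamilton.

7 and 6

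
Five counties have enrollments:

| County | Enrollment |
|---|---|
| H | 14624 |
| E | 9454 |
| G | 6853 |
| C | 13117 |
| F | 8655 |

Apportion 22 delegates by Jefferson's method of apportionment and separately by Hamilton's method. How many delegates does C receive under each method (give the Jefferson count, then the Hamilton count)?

6 and 5

Jefferson: H 6, E 4, G 3, C 6, F 3.
Hamilton: H 6, E 4, G 3, C 5, F 4.
C gets 6 under Jefferson and 5 under Hamilton.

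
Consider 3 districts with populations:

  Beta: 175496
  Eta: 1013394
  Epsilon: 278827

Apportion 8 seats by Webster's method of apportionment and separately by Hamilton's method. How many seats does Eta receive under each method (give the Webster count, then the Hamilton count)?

5 and 6

Webster: Beta 1, Eta 5, Epsilon 2.
Hamilton: Beta 1, Eta 6, Epsilon 1.
Eta gets 5 under Webster and 6 under Hamilton.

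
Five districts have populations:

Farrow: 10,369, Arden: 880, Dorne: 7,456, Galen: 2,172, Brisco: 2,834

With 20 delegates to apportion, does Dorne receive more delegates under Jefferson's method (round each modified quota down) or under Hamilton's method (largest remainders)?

Jefferson: Farrow 9, Arden 0, Dorne 7, Galen 2, Brisco 2.
Hamilton: Farrow 9, Arden 1, Dorne 6, Galen 2, Brisco 2.
Dorne gets 7 under Jefferson and 6 under Hamilton.

Jefferson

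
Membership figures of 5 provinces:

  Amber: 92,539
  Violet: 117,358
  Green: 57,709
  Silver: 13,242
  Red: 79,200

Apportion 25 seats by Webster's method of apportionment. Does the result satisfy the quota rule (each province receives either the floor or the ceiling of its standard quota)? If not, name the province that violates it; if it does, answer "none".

none

Standard quotas: Amber 6.425, Violet 8.149, Green 4.007, Silver 0.919, Red 5.499.
Webster allocation: Amber 6, Violet 8, Green 4, Silver 1, Red 6.
Every allocation lies between the lower and upper quota.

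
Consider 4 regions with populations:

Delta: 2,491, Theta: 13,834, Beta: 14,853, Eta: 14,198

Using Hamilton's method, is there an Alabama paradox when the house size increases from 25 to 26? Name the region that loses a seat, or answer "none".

none

At 25 seats: Delta 1, Theta 8, Beta 8, Eta 8.
At 26 seats: Delta 1, Theta 8, Beta 9, Eta 8.
No region's allocation decreased.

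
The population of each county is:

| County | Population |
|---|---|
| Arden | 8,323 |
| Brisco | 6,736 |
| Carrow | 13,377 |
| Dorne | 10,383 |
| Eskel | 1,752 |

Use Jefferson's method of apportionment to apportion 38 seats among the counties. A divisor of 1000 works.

With modified divisor 1000: modified quotas Arden 8.323, Brisco 6.736, Carrow 13.377, Dorne 10.383, Eskel 1.752.
Rounding down: Arden 8, Brisco 6, Carrow 13, Dorne 10, Eskel 1 (total 38).

Arden=8; Brisco=6; Carrow=13; Dorne=10; Eskel=1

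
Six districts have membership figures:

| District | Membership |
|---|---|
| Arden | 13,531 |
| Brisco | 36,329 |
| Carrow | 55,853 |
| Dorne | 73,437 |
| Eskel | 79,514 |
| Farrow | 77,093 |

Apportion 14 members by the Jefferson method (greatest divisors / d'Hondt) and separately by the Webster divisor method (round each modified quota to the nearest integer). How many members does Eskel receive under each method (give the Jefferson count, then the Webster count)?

Jefferson: Arden 0, Brisco 1, Carrow 2, Dorne 3, Eskel 4, Farrow 4.
Webster: Arden 1, Brisco 2, Carrow 2, Dorne 3, Eskel 3, Farrow 3.
Eskel gets 4 under Jefferson and 3 under Webster.

4 and 3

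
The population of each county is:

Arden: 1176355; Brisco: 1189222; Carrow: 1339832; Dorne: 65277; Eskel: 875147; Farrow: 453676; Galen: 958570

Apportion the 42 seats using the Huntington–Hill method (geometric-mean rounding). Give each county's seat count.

Arden: 8; Brisco: 8; Carrow: 9; Dorne: 1; Eskel: 6; Farrow: 3; Galen: 7

With divisor 144571: modified quotas Arden 8.137, Brisco 8.226, Carrow 9.268, Dorne 0.452, Eskel 6.053, Farrow 3.138, Galen 6.630.
Geometric-mean thresholds: Arden √(8·9)=8.485, Brisco √(8·9)=8.485, Carrow √(9·10)=9.487, Dorne (min 1), Eskel √(6·7)=6.481, Farrow √(3·4)=3.464, Galen √(6·7)=6.481.
Each quota rounded against its threshold gives Arden 8, Brisco 8, Carrow 9, Dorne 1, Eskel 6, Farrow 3, Galen 7 (total 42).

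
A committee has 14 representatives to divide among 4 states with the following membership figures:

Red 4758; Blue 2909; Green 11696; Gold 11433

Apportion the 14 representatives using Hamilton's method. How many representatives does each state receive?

Red 2, Blue 2, Green 5, Gold 5

The standard divisor is 30796/14 ≈ 2199.714.
Standard quotas: Red 2.1630, Blue 1.3224, Green 5.3171, Gold 5.1975.
Lower quotas: Red 2, Blue 1, Green 5, Gold 5 (sum 13, leaving 1 seat).
Remainders in descending order: Blue 0.3224, Green 0.3171, Gold 0.1975, Red 0.1630.
Largest remainder: Blue receives the extra seat.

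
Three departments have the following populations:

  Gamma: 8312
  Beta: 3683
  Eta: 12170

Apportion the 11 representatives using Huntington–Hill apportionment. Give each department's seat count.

With divisor 2311: modified quotas Gamma 3.597, Beta 1.594, Eta 5.266.
Geometric-mean thresholds: Gamma √(3·4)=3.464, Beta √(1·2)=1.414, Eta √(5·6)=5.477.
Each quota rounded against its threshold gives Gamma 4, Beta 2, Eta 5 (total 11).

Gamma: 4, Beta: 2, Eta: 5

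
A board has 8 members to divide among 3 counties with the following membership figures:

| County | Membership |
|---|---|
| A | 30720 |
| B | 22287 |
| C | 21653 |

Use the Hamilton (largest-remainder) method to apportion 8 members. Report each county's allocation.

A=3; B=3; C=2

Total 74660; standard divisor 74660/8 ≈ 9332.5.
Standard quotas: A 3.2917, B 2.3881, C 2.3202.
Lower quotas: A 3, B 2, C 2 (sum 7, leaving 1 seat).
Remainders in descending order: B 0.3881, C 0.3202, A 0.2917.
Largest remainder: B receives the extra seat.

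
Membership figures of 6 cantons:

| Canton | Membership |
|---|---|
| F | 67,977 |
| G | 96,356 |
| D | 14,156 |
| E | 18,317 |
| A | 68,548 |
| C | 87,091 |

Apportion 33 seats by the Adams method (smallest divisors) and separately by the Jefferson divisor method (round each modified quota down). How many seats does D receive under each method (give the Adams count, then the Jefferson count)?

2 and 1

Adams: F 6, G 9, D 2, E 2, A 6, C 8.
Jefferson: F 7, G 9, D 1, E 1, A 7, C 8.
D gets 2 under Adams and 1 under Jefferson.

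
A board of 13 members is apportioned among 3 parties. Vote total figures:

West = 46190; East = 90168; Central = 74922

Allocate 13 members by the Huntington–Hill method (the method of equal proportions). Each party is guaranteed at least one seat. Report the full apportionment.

With divisor 16608: modified quotas West 2.781, East 5.429, Central 4.511.
Geometric-mean thresholds: West √(2·3)=2.449, East √(5·6)=5.477, Central √(4·5)=4.472.
Each quota rounded against its threshold gives West 3, East 5, Central 5 (total 13).

West: 3, East: 5, Central: 5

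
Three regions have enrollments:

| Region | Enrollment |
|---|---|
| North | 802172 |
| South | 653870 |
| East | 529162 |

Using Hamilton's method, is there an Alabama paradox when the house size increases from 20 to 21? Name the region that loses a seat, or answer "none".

none

At 20 seats: North 8, South 7, East 5.
At 21 seats: North 8, South 7, East 6.
No region's allocation decreased.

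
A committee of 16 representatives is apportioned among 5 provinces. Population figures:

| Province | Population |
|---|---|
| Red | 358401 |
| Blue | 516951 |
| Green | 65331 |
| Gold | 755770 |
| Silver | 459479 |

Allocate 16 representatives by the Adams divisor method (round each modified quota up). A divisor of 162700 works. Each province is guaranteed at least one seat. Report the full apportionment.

Red 3, Blue 4, Green 1, Gold 5, Silver 3

With modified divisor 162700: modified quotas Red 2.203, Blue 3.177, Green 0.402, Gold 4.645, Silver 2.824.
Rounding up: Red 3, Blue 4, Green 1, Gold 5, Silver 3 (total 16).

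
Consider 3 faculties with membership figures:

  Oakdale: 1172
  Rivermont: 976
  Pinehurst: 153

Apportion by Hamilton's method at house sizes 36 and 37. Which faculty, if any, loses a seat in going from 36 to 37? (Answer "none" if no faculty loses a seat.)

At 36 seats: Oakdale 18, Rivermont 15, Pinehurst 3.
At 37 seats: Oakdale 19, Rivermont 16, Pinehurst 2.
Pinehurst drops from 3 to 2.

Pinehurst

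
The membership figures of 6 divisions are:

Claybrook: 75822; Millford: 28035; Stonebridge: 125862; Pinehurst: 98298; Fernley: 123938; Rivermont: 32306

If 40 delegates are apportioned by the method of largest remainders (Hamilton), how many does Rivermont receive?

Total 484261; standard divisor 484261/40 ≈ 12106.525.
Standard quotas: Claybrook 6.2629, Millford 2.3157, Stonebridge 10.3962, Pinehurst 8.1194, Fernley 10.2373, Rivermont 2.6685.
Lower quotas: Claybrook 6, Millford 2, Stonebridge 10, Pinehurst 8, Fernley 10, Rivermont 2 (sum 38, leaving 2 seats).
Remainders in descending order: Rivermont 0.6685, Stonebridge 0.3962, Millford 0.3157, Claybrook 0.2629, Fernley 0.2373, Pinehurst 0.1194.
The surplus seats go to Rivermont, Stonebridge.
Rivermont receives 3.

3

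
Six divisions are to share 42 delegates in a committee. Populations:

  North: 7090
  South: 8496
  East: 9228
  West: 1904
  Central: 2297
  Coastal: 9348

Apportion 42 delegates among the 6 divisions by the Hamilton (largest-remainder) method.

North 8; South 9; East 10; West 2; Central 3; Coastal 10

Standard divisor: 38363 ÷ 42 ≈ 913.405.
Standard quotas: North 7.7622, South 9.3015, East 10.1029, West 2.0845, Central 2.5148, Coastal 10.2342.
Lower quotas: North 7, South 9, East 10, West 2, Central 2, Coastal 10 (sum 40, leaving 2 seats).
Remainders in descending order: North 0.7622, Central 0.5148, South 0.3015, Coastal 0.2342, East 0.1029, West 0.0845.
Largest remainders: North, Central receive the extra seats.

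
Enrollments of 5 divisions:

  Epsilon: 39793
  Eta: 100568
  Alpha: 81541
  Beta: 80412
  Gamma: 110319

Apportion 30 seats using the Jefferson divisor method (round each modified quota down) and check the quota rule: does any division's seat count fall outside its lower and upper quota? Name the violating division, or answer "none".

none

Standard quotas: Epsilon 2.893, Eta 7.312, Alpha 5.928, Beta 5.846, Gamma 8.021.
Jefferson allocation: Epsilon 3, Eta 7, Alpha 6, Beta 6, Gamma 8.
Every allocation lies between the lower and upper quota.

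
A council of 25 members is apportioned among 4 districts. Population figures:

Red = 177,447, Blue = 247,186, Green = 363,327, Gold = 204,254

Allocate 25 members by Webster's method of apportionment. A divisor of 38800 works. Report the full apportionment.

With modified divisor 38800: modified quotas Red 4.573, Blue 6.371, Green 9.364, Gold 5.264.
Rounding to the nearest integer: Red 5, Blue 6, Green 9, Gold 5 (total 25).

Red: 5, Blue: 6, Green: 9, Gold: 5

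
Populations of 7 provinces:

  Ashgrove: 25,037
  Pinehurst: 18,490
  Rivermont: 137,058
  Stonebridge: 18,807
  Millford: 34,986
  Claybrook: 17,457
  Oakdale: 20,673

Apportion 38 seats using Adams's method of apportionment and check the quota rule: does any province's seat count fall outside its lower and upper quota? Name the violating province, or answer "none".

Rivermont

Standard quotas: Ashgrove 3.491, Pinehurst 2.578, Rivermont 19.112, Stonebridge 2.623, Millford 4.879, Claybrook 2.434, Oakdale 2.883.
Adams allocation: Ashgrove 4, Pinehurst 3, Rivermont 17, Stonebridge 3, Millford 5, Claybrook 3, Oakdale 3.
Rivermont has quota 19.112 (lower 19, upper 20) but receives 17 — outside the quota interval.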